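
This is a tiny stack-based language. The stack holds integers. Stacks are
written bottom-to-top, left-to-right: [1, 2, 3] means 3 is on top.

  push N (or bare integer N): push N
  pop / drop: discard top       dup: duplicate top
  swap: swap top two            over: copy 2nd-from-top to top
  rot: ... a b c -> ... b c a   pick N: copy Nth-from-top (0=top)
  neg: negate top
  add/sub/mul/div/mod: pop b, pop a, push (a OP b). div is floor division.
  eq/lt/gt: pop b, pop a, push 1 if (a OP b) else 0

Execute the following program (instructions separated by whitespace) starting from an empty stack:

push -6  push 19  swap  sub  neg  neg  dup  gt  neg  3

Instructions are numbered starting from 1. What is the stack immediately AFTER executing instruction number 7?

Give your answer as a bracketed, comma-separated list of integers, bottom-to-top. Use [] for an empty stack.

Answer: [25, 25]

Derivation:
Step 1 ('push -6'): [-6]
Step 2 ('push 19'): [-6, 19]
Step 3 ('swap'): [19, -6]
Step 4 ('sub'): [25]
Step 5 ('neg'): [-25]
Step 6 ('neg'): [25]
Step 7 ('dup'): [25, 25]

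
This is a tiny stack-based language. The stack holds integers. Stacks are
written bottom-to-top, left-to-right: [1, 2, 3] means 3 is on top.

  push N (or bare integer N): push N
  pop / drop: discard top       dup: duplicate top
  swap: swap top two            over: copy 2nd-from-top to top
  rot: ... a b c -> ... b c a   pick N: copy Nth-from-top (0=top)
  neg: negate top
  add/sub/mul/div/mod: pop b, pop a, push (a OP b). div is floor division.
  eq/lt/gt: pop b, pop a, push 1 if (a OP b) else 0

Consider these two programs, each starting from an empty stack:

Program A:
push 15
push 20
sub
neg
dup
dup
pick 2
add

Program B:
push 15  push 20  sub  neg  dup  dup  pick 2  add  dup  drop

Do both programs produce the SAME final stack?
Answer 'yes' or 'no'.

Program A trace:
  After 'push 15': [15]
  After 'push 20': [15, 20]
  After 'sub': [-5]
  After 'neg': [5]
  After 'dup': [5, 5]
  After 'dup': [5, 5, 5]
  After 'pick 2': [5, 5, 5, 5]
  After 'add': [5, 5, 10]
Program A final stack: [5, 5, 10]

Program B trace:
  After 'push 15': [15]
  After 'push 20': [15, 20]
  After 'sub': [-5]
  After 'neg': [5]
  After 'dup': [5, 5]
  After 'dup': [5, 5, 5]
  After 'pick 2': [5, 5, 5, 5]
  After 'add': [5, 5, 10]
  After 'dup': [5, 5, 10, 10]
  After 'drop': [5, 5, 10]
Program B final stack: [5, 5, 10]
Same: yes

Answer: yes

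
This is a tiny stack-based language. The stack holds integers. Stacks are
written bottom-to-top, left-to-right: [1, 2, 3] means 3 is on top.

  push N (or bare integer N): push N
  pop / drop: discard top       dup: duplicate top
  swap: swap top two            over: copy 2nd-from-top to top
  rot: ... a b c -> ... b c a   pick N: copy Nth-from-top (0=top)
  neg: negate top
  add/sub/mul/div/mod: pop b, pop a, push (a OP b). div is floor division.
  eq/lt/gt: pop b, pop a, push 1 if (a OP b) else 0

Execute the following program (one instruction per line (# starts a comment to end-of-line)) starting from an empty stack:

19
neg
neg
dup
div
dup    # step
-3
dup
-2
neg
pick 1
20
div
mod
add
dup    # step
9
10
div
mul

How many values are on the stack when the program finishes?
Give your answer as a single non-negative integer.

Answer: 5

Derivation:
After 'push 19': stack = [19] (depth 1)
After 'neg': stack = [-19] (depth 1)
After 'neg': stack = [19] (depth 1)
After 'dup': stack = [19, 19] (depth 2)
After 'div': stack = [1] (depth 1)
After 'dup': stack = [1, 1] (depth 2)
After 'push -3': stack = [1, 1, -3] (depth 3)
After 'dup': stack = [1, 1, -3, -3] (depth 4)
After 'push -2': stack = [1, 1, -3, -3, -2] (depth 5)
After 'neg': stack = [1, 1, -3, -3, 2] (depth 5)
After 'pick 1': stack = [1, 1, -3, -3, 2, -3] (depth 6)
After 'push 20': stack = [1, 1, -3, -3, 2, -3, 20] (depth 7)
After 'div': stack = [1, 1, -3, -3, 2, -1] (depth 6)
After 'mod': stack = [1, 1, -3, -3, 0] (depth 5)
After 'add': stack = [1, 1, -3, -3] (depth 4)
After 'dup': stack = [1, 1, -3, -3, -3] (depth 5)
After 'push 9': stack = [1, 1, -3, -3, -3, 9] (depth 6)
After 'push 10': stack = [1, 1, -3, -3, -3, 9, 10] (depth 7)
After 'div': stack = [1, 1, -3, -3, -3, 0] (depth 6)
After 'mul': stack = [1, 1, -3, -3, 0] (depth 5)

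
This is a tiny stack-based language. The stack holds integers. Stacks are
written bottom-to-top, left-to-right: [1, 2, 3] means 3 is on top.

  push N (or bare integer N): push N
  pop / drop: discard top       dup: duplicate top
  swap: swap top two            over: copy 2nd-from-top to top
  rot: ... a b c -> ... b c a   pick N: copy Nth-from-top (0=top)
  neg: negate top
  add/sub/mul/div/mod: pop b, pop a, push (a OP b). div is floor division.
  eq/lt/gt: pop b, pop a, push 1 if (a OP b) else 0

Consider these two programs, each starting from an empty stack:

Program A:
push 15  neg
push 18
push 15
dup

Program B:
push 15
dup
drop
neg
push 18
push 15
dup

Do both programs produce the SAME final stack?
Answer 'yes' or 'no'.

Program A trace:
  After 'push 15': [15]
  After 'neg': [-15]
  After 'push 18': [-15, 18]
  After 'push 15': [-15, 18, 15]
  After 'dup': [-15, 18, 15, 15]
Program A final stack: [-15, 18, 15, 15]

Program B trace:
  After 'push 15': [15]
  After 'dup': [15, 15]
  After 'drop': [15]
  After 'neg': [-15]
  After 'push 18': [-15, 18]
  After 'push 15': [-15, 18, 15]
  After 'dup': [-15, 18, 15, 15]
Program B final stack: [-15, 18, 15, 15]
Same: yes

Answer: yes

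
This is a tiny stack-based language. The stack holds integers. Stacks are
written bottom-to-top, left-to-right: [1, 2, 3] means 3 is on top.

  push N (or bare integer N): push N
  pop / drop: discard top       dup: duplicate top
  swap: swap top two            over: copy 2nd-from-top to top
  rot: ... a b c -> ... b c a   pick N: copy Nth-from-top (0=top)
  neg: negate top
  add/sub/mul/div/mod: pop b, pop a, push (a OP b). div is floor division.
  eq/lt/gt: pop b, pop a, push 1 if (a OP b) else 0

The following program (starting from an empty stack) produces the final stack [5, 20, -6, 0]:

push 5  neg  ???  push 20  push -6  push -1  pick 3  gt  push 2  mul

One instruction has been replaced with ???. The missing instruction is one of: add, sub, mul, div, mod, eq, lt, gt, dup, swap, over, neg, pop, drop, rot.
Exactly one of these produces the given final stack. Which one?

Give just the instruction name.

Stack before ???: [-5]
Stack after ???:  [5]
The instruction that transforms [-5] -> [5] is: neg

Answer: neg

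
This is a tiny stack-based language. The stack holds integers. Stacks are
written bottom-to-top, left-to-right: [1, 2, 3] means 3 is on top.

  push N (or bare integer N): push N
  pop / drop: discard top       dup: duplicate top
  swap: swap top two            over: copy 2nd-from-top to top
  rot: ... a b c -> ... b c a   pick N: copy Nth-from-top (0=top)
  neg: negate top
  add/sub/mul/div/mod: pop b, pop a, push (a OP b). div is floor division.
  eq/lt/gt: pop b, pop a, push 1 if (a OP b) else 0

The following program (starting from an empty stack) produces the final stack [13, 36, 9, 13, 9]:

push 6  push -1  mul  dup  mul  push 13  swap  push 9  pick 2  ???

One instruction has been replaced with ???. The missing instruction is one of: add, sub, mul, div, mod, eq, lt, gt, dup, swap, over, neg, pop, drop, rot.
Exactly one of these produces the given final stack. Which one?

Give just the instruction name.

Stack before ???: [13, 36, 9, 13]
Stack after ???:  [13, 36, 9, 13, 9]
The instruction that transforms [13, 36, 9, 13] -> [13, 36, 9, 13, 9] is: over

Answer: over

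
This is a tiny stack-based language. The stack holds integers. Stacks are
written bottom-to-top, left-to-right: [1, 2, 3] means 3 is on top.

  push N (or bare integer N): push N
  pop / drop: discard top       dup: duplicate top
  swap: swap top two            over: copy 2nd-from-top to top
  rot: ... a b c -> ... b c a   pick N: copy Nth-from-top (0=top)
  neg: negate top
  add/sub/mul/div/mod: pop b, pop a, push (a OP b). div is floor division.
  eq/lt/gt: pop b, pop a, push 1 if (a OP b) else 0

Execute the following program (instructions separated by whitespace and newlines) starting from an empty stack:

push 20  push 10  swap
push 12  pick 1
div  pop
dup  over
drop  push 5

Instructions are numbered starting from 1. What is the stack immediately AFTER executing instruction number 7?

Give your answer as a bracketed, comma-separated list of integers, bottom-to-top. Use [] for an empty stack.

Answer: [10, 20]

Derivation:
Step 1 ('push 20'): [20]
Step 2 ('push 10'): [20, 10]
Step 3 ('swap'): [10, 20]
Step 4 ('push 12'): [10, 20, 12]
Step 5 ('pick 1'): [10, 20, 12, 20]
Step 6 ('div'): [10, 20, 0]
Step 7 ('pop'): [10, 20]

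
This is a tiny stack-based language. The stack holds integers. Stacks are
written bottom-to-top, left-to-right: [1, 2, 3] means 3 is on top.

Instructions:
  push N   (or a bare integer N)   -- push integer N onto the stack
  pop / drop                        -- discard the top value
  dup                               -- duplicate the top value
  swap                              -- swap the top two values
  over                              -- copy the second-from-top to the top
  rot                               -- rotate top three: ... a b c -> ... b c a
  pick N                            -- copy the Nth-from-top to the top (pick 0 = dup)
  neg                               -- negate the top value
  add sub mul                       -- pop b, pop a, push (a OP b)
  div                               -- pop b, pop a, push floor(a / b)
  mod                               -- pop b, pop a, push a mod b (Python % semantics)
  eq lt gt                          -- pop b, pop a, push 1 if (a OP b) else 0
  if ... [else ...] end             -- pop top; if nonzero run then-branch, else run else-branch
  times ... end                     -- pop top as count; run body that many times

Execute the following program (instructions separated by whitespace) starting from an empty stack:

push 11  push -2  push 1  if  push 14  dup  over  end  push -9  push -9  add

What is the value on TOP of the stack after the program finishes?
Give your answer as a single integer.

After 'push 11': [11]
After 'push -2': [11, -2]
After 'push 1': [11, -2, 1]
After 'if': [11, -2]
After 'push 14': [11, -2, 14]
After 'dup': [11, -2, 14, 14]
After 'over': [11, -2, 14, 14, 14]
After 'push -9': [11, -2, 14, 14, 14, -9]
After 'push -9': [11, -2, 14, 14, 14, -9, -9]
After 'add': [11, -2, 14, 14, 14, -18]

Answer: -18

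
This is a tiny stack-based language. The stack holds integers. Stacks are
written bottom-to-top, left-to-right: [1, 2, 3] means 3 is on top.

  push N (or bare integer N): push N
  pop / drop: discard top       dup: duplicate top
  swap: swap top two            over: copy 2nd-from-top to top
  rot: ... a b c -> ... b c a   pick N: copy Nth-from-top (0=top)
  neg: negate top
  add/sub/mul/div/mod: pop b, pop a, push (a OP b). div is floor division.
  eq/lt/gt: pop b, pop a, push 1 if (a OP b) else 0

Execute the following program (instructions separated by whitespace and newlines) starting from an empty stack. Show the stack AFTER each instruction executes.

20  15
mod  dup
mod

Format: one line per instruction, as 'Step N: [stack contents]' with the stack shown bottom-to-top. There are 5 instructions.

Step 1: [20]
Step 2: [20, 15]
Step 3: [5]
Step 4: [5, 5]
Step 5: [0]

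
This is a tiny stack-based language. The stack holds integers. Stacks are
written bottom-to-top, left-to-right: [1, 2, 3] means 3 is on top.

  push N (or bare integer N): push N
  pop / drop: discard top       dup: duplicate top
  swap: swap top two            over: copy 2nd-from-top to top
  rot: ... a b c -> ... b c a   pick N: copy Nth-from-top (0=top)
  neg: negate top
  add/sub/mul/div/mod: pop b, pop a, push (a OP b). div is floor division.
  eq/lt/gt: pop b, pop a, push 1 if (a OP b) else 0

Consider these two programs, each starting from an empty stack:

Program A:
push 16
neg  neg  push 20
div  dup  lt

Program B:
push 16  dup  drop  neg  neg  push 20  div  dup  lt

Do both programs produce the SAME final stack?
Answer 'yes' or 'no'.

Program A trace:
  After 'push 16': [16]
  After 'neg': [-16]
  After 'neg': [16]
  After 'push 20': [16, 20]
  After 'div': [0]
  After 'dup': [0, 0]
  After 'lt': [0]
Program A final stack: [0]

Program B trace:
  After 'push 16': [16]
  After 'dup': [16, 16]
  After 'drop': [16]
  After 'neg': [-16]
  After 'neg': [16]
  After 'push 20': [16, 20]
  After 'div': [0]
  After 'dup': [0, 0]
  After 'lt': [0]
Program B final stack: [0]
Same: yes

Answer: yes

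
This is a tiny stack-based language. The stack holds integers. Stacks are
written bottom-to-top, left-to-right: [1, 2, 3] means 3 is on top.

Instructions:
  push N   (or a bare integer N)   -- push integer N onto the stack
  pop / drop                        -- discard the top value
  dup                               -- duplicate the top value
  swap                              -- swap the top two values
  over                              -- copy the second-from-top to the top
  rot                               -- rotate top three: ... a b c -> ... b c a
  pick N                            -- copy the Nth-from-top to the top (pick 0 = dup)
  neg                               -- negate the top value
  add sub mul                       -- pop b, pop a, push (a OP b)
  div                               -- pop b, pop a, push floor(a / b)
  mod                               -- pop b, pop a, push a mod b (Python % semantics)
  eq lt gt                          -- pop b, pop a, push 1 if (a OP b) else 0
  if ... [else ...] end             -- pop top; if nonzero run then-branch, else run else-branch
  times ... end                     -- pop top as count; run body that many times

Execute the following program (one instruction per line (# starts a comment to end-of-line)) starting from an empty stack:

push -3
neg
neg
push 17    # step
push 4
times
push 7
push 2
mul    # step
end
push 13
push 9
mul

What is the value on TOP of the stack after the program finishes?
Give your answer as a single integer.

After 'push -3': [-3]
After 'neg': [3]
After 'neg': [-3]
After 'push 17': [-3, 17]
After 'push 4': [-3, 17, 4]
After 'times': [-3, 17]
After 'push 7': [-3, 17, 7]
After 'push 2': [-3, 17, 7, 2]
After 'mul': [-3, 17, 14]
After 'push 7': [-3, 17, 14, 7]
  ...
After 'mul': [-3, 17, 14, 14]
After 'push 7': [-3, 17, 14, 14, 7]
After 'push 2': [-3, 17, 14, 14, 7, 2]
After 'mul': [-3, 17, 14, 14, 14]
After 'push 7': [-3, 17, 14, 14, 14, 7]
After 'push 2': [-3, 17, 14, 14, 14, 7, 2]
After 'mul': [-3, 17, 14, 14, 14, 14]
After 'push 13': [-3, 17, 14, 14, 14, 14, 13]
After 'push 9': [-3, 17, 14, 14, 14, 14, 13, 9]
After 'mul': [-3, 17, 14, 14, 14, 14, 117]

Answer: 117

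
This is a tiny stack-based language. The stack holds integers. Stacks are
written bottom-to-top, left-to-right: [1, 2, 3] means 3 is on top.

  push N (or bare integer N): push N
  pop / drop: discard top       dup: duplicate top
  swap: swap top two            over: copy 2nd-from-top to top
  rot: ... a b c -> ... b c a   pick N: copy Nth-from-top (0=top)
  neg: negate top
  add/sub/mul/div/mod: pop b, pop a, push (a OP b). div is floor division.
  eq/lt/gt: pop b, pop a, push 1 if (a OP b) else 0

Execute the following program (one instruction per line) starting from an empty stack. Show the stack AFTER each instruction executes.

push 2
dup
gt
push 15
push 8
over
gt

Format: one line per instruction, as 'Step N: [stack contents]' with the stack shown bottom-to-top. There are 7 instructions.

Step 1: [2]
Step 2: [2, 2]
Step 3: [0]
Step 4: [0, 15]
Step 5: [0, 15, 8]
Step 6: [0, 15, 8, 15]
Step 7: [0, 15, 0]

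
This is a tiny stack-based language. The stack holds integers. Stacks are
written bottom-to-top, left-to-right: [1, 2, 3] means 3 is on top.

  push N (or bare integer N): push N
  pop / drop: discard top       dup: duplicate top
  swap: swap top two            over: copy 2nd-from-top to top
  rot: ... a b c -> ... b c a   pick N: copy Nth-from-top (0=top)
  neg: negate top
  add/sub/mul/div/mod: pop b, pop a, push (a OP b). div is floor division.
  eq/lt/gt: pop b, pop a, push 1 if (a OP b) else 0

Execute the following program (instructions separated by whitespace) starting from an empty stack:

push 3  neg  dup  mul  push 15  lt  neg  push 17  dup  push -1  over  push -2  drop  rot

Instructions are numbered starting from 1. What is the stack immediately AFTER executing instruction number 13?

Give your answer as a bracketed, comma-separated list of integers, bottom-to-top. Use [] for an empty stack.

Step 1 ('push 3'): [3]
Step 2 ('neg'): [-3]
Step 3 ('dup'): [-3, -3]
Step 4 ('mul'): [9]
Step 5 ('push 15'): [9, 15]
Step 6 ('lt'): [1]
Step 7 ('neg'): [-1]
Step 8 ('push 17'): [-1, 17]
Step 9 ('dup'): [-1, 17, 17]
Step 10 ('push -1'): [-1, 17, 17, -1]
Step 11 ('over'): [-1, 17, 17, -1, 17]
Step 12 ('push -2'): [-1, 17, 17, -1, 17, -2]
Step 13 ('drop'): [-1, 17, 17, -1, 17]

Answer: [-1, 17, 17, -1, 17]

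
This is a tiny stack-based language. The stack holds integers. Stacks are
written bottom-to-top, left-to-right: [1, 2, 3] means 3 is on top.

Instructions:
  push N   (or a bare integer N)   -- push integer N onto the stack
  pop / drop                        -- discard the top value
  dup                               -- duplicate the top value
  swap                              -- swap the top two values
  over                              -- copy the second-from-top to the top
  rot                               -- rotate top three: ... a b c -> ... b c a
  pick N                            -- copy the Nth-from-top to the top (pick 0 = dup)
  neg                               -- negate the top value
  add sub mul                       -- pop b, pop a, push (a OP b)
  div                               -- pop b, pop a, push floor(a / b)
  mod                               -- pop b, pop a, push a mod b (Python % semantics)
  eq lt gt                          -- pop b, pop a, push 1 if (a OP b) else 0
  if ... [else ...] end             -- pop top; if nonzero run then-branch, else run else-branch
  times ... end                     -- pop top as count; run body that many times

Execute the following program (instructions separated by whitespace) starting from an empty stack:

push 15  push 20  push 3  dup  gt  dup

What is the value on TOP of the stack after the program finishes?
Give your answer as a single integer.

After 'push 15': [15]
After 'push 20': [15, 20]
After 'push 3': [15, 20, 3]
After 'dup': [15, 20, 3, 3]
After 'gt': [15, 20, 0]
After 'dup': [15, 20, 0, 0]

Answer: 0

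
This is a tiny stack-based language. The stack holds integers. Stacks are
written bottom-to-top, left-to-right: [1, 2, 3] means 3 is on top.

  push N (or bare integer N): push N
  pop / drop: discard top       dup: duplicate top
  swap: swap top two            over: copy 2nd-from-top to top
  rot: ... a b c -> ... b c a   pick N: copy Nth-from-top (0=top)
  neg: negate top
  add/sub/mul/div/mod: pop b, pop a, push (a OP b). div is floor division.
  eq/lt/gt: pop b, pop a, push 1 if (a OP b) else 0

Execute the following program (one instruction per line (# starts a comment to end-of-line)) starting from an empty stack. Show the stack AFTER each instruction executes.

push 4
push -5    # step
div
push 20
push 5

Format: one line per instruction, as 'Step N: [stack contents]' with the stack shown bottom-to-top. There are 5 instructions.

Step 1: [4]
Step 2: [4, -5]
Step 3: [-1]
Step 4: [-1, 20]
Step 5: [-1, 20, 5]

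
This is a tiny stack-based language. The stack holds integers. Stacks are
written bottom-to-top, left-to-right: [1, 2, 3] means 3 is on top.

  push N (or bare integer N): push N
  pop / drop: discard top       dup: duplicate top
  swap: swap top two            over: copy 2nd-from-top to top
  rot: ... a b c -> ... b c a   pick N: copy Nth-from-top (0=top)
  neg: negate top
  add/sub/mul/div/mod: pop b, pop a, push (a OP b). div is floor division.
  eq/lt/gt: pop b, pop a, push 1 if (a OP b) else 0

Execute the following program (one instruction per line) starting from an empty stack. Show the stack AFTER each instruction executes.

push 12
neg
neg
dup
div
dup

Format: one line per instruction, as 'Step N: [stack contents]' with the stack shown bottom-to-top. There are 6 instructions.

Step 1: [12]
Step 2: [-12]
Step 3: [12]
Step 4: [12, 12]
Step 5: [1]
Step 6: [1, 1]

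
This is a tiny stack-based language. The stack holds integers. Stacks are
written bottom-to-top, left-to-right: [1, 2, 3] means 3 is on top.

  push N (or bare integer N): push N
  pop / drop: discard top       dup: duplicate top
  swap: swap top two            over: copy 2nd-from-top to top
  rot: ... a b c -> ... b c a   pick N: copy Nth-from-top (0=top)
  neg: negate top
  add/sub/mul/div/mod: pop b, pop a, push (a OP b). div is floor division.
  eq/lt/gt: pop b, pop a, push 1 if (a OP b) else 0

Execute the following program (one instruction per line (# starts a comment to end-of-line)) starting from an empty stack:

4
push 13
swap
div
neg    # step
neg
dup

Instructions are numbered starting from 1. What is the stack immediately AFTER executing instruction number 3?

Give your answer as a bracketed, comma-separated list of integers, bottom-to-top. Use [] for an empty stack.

Step 1 ('4'): [4]
Step 2 ('push 13'): [4, 13]
Step 3 ('swap'): [13, 4]

Answer: [13, 4]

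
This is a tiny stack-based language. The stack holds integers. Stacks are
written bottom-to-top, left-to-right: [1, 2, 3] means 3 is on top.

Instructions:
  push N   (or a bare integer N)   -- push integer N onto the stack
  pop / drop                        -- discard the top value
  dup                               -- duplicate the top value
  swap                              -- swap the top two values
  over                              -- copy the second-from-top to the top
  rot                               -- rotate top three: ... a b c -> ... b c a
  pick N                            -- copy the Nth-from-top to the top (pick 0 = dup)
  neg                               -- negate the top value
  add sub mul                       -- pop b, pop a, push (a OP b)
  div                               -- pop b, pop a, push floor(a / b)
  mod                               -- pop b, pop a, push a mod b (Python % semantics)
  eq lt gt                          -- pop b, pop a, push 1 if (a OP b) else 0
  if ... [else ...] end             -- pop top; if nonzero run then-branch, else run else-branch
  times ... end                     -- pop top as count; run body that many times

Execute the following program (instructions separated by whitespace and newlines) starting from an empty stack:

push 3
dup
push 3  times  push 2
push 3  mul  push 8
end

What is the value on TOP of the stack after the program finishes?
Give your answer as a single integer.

After 'push 3': [3]
After 'dup': [3, 3]
After 'push 3': [3, 3, 3]
After 'times': [3, 3]
After 'push 2': [3, 3, 2]
After 'push 3': [3, 3, 2, 3]
After 'mul': [3, 3, 6]
After 'push 8': [3, 3, 6, 8]
After 'push 2': [3, 3, 6, 8, 2]
After 'push 3': [3, 3, 6, 8, 2, 3]
After 'mul': [3, 3, 6, 8, 6]
After 'push 8': [3, 3, 6, 8, 6, 8]
After 'push 2': [3, 3, 6, 8, 6, 8, 2]
After 'push 3': [3, 3, 6, 8, 6, 8, 2, 3]
After 'mul': [3, 3, 6, 8, 6, 8, 6]
After 'push 8': [3, 3, 6, 8, 6, 8, 6, 8]

Answer: 8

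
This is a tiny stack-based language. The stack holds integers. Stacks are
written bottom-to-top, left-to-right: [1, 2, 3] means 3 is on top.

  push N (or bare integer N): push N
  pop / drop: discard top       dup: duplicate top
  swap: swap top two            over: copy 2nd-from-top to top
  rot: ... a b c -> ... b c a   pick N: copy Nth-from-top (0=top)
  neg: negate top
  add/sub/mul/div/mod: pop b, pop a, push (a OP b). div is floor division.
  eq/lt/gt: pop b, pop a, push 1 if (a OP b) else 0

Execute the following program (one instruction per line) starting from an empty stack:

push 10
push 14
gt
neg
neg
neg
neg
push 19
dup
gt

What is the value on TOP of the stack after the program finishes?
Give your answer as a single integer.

After 'push 10': [10]
After 'push 14': [10, 14]
After 'gt': [0]
After 'neg': [0]
After 'neg': [0]
After 'neg': [0]
After 'neg': [0]
After 'push 19': [0, 19]
After 'dup': [0, 19, 19]
After 'gt': [0, 0]

Answer: 0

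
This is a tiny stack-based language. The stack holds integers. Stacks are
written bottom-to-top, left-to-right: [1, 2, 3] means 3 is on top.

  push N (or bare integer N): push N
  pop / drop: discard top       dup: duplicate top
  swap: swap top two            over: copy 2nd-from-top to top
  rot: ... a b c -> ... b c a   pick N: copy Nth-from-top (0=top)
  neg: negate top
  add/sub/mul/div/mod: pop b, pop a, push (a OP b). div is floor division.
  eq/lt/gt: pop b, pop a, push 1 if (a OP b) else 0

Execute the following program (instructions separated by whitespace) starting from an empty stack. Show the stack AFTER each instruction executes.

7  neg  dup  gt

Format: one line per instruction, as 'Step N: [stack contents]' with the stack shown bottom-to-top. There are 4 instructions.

Step 1: [7]
Step 2: [-7]
Step 3: [-7, -7]
Step 4: [0]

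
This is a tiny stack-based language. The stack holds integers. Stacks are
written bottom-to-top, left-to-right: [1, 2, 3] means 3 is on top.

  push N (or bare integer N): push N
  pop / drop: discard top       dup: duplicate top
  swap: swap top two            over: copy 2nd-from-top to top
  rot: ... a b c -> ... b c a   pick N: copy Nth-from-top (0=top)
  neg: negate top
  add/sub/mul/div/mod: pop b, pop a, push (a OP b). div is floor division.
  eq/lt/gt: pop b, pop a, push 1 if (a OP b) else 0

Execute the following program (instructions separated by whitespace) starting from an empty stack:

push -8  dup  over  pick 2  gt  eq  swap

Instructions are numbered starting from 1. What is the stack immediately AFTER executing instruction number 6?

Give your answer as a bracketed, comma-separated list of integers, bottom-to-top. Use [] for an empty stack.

Answer: [-8, 0]

Derivation:
Step 1 ('push -8'): [-8]
Step 2 ('dup'): [-8, -8]
Step 3 ('over'): [-8, -8, -8]
Step 4 ('pick 2'): [-8, -8, -8, -8]
Step 5 ('gt'): [-8, -8, 0]
Step 6 ('eq'): [-8, 0]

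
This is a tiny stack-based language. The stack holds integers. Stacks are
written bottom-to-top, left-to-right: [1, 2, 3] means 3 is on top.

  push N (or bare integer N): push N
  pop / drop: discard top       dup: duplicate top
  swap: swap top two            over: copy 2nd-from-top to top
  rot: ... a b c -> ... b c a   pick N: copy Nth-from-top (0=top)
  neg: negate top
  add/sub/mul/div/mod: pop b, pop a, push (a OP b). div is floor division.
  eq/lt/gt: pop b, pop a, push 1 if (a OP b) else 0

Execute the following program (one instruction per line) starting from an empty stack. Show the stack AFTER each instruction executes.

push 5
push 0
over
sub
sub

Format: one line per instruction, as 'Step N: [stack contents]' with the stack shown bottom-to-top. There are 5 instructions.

Step 1: [5]
Step 2: [5, 0]
Step 3: [5, 0, 5]
Step 4: [5, -5]
Step 5: [10]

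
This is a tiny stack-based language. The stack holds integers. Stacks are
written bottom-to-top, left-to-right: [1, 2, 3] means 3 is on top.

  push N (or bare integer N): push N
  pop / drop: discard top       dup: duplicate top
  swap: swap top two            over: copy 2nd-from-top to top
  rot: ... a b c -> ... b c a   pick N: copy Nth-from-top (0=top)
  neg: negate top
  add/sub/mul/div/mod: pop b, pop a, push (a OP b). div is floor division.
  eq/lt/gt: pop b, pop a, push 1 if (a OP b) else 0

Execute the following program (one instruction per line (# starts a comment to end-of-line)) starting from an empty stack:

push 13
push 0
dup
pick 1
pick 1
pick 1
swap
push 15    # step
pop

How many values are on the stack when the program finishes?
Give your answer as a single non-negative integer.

After 'push 13': stack = [13] (depth 1)
After 'push 0': stack = [13, 0] (depth 2)
After 'dup': stack = [13, 0, 0] (depth 3)
After 'pick 1': stack = [13, 0, 0, 0] (depth 4)
After 'pick 1': stack = [13, 0, 0, 0, 0] (depth 5)
After 'pick 1': stack = [13, 0, 0, 0, 0, 0] (depth 6)
After 'swap': stack = [13, 0, 0, 0, 0, 0] (depth 6)
After 'push 15': stack = [13, 0, 0, 0, 0, 0, 15] (depth 7)
After 'pop': stack = [13, 0, 0, 0, 0, 0] (depth 6)

Answer: 6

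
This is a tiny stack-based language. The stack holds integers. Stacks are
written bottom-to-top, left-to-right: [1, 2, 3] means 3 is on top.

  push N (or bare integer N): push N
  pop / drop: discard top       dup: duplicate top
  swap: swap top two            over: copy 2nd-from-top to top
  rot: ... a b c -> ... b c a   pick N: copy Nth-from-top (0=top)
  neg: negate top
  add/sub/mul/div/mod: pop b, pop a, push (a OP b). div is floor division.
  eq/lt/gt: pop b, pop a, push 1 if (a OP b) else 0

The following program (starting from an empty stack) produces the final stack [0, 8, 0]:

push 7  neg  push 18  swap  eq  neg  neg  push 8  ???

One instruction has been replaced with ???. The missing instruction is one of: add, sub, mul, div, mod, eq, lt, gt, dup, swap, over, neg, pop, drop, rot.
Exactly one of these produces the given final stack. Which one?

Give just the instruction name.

Stack before ???: [0, 8]
Stack after ???:  [0, 8, 0]
The instruction that transforms [0, 8] -> [0, 8, 0] is: over

Answer: over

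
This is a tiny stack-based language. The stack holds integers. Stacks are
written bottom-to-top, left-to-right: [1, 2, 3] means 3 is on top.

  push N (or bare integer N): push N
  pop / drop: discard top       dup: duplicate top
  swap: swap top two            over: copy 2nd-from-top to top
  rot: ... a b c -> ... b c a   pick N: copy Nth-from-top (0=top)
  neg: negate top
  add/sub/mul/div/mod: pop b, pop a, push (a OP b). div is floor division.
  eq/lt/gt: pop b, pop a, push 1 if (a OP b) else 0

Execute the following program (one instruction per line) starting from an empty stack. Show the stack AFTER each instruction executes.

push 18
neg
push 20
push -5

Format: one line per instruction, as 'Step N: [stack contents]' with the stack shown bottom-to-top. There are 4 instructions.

Step 1: [18]
Step 2: [-18]
Step 3: [-18, 20]
Step 4: [-18, 20, -5]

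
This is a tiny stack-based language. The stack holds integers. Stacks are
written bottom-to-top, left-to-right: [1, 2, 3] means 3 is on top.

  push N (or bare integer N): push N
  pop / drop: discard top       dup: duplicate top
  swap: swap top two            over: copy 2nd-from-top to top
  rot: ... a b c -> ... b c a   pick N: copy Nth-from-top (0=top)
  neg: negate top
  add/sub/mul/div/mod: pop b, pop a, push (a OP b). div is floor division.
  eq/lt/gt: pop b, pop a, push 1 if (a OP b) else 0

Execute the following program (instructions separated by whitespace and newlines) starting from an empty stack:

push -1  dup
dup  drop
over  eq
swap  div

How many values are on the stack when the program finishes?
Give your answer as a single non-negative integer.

Answer: 1

Derivation:
After 'push -1': stack = [-1] (depth 1)
After 'dup': stack = [-1, -1] (depth 2)
After 'dup': stack = [-1, -1, -1] (depth 3)
After 'drop': stack = [-1, -1] (depth 2)
After 'over': stack = [-1, -1, -1] (depth 3)
After 'eq': stack = [-1, 1] (depth 2)
After 'swap': stack = [1, -1] (depth 2)
After 'div': stack = [-1] (depth 1)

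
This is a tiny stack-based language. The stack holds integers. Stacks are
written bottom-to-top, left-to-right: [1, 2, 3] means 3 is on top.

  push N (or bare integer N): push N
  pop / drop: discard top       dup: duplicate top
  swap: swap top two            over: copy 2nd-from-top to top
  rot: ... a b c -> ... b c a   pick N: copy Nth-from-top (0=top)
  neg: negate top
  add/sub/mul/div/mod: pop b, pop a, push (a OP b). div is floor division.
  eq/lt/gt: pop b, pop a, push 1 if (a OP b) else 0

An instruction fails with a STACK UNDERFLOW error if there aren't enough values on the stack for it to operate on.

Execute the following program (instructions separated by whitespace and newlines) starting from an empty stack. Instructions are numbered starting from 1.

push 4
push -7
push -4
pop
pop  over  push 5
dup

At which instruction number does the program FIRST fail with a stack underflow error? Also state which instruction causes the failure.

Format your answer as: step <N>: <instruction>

Step 1 ('push 4'): stack = [4], depth = 1
Step 2 ('push -7'): stack = [4, -7], depth = 2
Step 3 ('push -4'): stack = [4, -7, -4], depth = 3
Step 4 ('pop'): stack = [4, -7], depth = 2
Step 5 ('pop'): stack = [4], depth = 1
Step 6 ('over'): needs 2 value(s) but depth is 1 — STACK UNDERFLOW

Answer: step 6: over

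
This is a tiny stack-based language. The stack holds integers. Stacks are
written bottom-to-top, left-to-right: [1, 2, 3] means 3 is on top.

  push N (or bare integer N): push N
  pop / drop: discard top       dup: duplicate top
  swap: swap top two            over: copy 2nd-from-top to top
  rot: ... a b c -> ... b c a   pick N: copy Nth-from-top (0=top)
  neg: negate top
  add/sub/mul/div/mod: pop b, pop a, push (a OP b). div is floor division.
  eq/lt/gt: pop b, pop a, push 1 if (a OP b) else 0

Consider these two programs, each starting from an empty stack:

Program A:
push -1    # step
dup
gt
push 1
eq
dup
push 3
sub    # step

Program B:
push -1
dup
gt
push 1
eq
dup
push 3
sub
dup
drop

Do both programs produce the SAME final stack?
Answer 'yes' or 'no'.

Program A trace:
  After 'push -1': [-1]
  After 'dup': [-1, -1]
  After 'gt': [0]
  After 'push 1': [0, 1]
  After 'eq': [0]
  After 'dup': [0, 0]
  After 'push 3': [0, 0, 3]
  After 'sub': [0, -3]
Program A final stack: [0, -3]

Program B trace:
  After 'push -1': [-1]
  After 'dup': [-1, -1]
  After 'gt': [0]
  After 'push 1': [0, 1]
  After 'eq': [0]
  After 'dup': [0, 0]
  After 'push 3': [0, 0, 3]
  After 'sub': [0, -3]
  After 'dup': [0, -3, -3]
  After 'drop': [0, -3]
Program B final stack: [0, -3]
Same: yes

Answer: yes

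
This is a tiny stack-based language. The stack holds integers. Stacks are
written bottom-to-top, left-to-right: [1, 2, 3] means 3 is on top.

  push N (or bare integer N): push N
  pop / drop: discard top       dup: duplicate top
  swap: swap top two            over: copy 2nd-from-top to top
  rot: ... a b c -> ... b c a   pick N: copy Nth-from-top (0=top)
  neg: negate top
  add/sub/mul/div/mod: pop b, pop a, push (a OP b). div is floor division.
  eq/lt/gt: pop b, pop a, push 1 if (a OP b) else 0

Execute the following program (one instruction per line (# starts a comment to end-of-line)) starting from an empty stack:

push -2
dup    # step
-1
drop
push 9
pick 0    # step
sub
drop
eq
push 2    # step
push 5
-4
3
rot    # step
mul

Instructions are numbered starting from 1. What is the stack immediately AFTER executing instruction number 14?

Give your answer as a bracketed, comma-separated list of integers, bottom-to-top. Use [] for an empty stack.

Step 1 ('push -2'): [-2]
Step 2 ('dup'): [-2, -2]
Step 3 ('-1'): [-2, -2, -1]
Step 4 ('drop'): [-2, -2]
Step 5 ('push 9'): [-2, -2, 9]
Step 6 ('pick 0'): [-2, -2, 9, 9]
Step 7 ('sub'): [-2, -2, 0]
Step 8 ('drop'): [-2, -2]
Step 9 ('eq'): [1]
Step 10 ('push 2'): [1, 2]
Step 11 ('push 5'): [1, 2, 5]
Step 12 ('-4'): [1, 2, 5, -4]
Step 13 ('3'): [1, 2, 5, -4, 3]
Step 14 ('rot'): [1, 2, -4, 3, 5]

Answer: [1, 2, -4, 3, 5]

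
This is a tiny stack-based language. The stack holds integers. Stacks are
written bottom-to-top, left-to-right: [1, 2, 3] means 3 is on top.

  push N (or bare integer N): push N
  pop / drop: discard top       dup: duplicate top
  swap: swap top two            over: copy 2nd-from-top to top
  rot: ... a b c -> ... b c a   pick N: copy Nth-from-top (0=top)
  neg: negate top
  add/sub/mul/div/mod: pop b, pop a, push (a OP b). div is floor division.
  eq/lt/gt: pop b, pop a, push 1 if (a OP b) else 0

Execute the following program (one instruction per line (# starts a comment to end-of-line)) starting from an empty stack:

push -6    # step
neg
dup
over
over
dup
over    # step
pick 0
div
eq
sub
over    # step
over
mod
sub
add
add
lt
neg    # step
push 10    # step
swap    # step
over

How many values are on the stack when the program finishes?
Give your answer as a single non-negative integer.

After 'push -6': stack = [-6] (depth 1)
After 'neg': stack = [6] (depth 1)
After 'dup': stack = [6, 6] (depth 2)
After 'over': stack = [6, 6, 6] (depth 3)
After 'over': stack = [6, 6, 6, 6] (depth 4)
After 'dup': stack = [6, 6, 6, 6, 6] (depth 5)
After 'over': stack = [6, 6, 6, 6, 6, 6] (depth 6)
After 'pick 0': stack = [6, 6, 6, 6, 6, 6, 6] (depth 7)
After 'div': stack = [6, 6, 6, 6, 6, 1] (depth 6)
After 'eq': stack = [6, 6, 6, 6, 0] (depth 5)
  ...
After 'over': stack = [6, 6, 6, 6, 6, 6] (depth 6)
After 'mod': stack = [6, 6, 6, 6, 0] (depth 5)
After 'sub': stack = [6, 6, 6, 6] (depth 4)
After 'add': stack = [6, 6, 12] (depth 3)
After 'add': stack = [6, 18] (depth 2)
After 'lt': stack = [1] (depth 1)
After 'neg': stack = [-1] (depth 1)
After 'push 10': stack = [-1, 10] (depth 2)
After 'swap': stack = [10, -1] (depth 2)
After 'over': stack = [10, -1, 10] (depth 3)

Answer: 3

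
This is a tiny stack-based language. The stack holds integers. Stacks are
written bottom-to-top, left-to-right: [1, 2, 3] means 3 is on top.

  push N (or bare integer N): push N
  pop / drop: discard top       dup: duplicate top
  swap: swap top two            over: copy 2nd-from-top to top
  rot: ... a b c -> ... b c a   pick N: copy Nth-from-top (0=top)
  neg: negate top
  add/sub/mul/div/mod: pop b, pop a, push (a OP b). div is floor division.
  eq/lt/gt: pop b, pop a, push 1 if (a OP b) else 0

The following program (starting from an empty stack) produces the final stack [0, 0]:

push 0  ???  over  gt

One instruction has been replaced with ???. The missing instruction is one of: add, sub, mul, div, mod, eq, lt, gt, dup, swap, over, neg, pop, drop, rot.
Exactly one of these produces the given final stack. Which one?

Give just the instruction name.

Answer: dup

Derivation:
Stack before ???: [0]
Stack after ???:  [0, 0]
The instruction that transforms [0] -> [0, 0] is: dup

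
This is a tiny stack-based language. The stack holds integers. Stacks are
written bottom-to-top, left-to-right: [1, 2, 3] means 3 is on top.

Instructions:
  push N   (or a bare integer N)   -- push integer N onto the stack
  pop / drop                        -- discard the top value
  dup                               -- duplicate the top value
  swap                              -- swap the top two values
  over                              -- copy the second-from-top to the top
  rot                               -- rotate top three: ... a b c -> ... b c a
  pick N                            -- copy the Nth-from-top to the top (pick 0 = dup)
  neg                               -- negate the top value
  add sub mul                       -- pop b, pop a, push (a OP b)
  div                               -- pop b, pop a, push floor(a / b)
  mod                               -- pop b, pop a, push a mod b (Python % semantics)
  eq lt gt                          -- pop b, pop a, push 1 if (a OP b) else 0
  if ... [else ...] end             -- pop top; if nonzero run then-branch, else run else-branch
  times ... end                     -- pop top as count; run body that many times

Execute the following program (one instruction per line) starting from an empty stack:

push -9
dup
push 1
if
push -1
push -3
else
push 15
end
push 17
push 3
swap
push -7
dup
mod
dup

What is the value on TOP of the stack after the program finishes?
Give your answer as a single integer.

After 'push -9': [-9]
After 'dup': [-9, -9]
After 'push 1': [-9, -9, 1]
After 'if': [-9, -9]
After 'push -1': [-9, -9, -1]
After 'push -3': [-9, -9, -1, -3]
After 'push 17': [-9, -9, -1, -3, 17]
After 'push 3': [-9, -9, -1, -3, 17, 3]
After 'swap': [-9, -9, -1, -3, 3, 17]
After 'push -7': [-9, -9, -1, -3, 3, 17, -7]
After 'dup': [-9, -9, -1, -3, 3, 17, -7, -7]
After 'mod': [-9, -9, -1, -3, 3, 17, 0]
After 'dup': [-9, -9, -1, -3, 3, 17, 0, 0]

Answer: 0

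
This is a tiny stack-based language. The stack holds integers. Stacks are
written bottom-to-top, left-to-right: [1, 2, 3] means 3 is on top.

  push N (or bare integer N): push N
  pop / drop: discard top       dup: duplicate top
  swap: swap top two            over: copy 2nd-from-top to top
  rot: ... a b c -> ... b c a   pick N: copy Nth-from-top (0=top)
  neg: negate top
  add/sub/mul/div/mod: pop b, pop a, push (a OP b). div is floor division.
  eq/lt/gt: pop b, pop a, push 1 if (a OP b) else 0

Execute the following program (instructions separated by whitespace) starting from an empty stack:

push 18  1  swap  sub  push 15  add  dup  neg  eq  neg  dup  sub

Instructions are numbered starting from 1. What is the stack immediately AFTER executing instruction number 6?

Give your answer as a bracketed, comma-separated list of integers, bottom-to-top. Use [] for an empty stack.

Answer: [-2]

Derivation:
Step 1 ('push 18'): [18]
Step 2 ('1'): [18, 1]
Step 3 ('swap'): [1, 18]
Step 4 ('sub'): [-17]
Step 5 ('push 15'): [-17, 15]
Step 6 ('add'): [-2]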